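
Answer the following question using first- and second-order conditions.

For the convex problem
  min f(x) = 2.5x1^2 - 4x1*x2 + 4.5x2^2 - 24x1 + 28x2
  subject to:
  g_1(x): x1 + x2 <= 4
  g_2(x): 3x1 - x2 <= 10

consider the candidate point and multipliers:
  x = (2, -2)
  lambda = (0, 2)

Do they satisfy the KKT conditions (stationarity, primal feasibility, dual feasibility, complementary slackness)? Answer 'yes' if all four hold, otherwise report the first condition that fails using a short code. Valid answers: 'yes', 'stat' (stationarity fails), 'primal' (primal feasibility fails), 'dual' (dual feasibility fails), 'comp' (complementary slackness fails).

Gradient of f: grad f(x) = Q x + c = (-6, 2)
Constraint values g_i(x) = a_i^T x - b_i:
  g_1((2, -2)) = -4
  g_2((2, -2)) = -2
Stationarity residual: grad f(x) + sum_i lambda_i a_i = (0, 0)
  -> stationarity OK
Primal feasibility (all g_i <= 0): OK
Dual feasibility (all lambda_i >= 0): OK
Complementary slackness (lambda_i * g_i(x) = 0 for all i): FAILS

Verdict: the first failing condition is complementary_slackness -> comp.

comp


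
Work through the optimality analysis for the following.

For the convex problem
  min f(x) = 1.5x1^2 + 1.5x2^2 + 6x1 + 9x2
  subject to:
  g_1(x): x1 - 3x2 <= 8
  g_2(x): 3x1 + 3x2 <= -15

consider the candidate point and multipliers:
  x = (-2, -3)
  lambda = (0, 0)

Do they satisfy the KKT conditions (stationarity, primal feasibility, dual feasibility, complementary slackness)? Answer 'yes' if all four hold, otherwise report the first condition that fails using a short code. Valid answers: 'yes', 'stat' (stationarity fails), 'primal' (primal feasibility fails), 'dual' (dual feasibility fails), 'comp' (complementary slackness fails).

Gradient of f: grad f(x) = Q x + c = (0, 0)
Constraint values g_i(x) = a_i^T x - b_i:
  g_1((-2, -3)) = -1
  g_2((-2, -3)) = 0
Stationarity residual: grad f(x) + sum_i lambda_i a_i = (0, 0)
  -> stationarity OK
Primal feasibility (all g_i <= 0): OK
Dual feasibility (all lambda_i >= 0): OK
Complementary slackness (lambda_i * g_i(x) = 0 for all i): OK

Verdict: yes, KKT holds.

yes


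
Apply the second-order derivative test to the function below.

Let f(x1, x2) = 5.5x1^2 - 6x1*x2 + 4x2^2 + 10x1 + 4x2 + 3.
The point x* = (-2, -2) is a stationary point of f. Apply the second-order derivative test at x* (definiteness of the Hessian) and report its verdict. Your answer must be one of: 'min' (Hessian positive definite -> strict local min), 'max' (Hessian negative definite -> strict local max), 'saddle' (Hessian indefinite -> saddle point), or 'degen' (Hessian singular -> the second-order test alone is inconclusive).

Compute the Hessian H = grad^2 f:
  H = [[11, -6], [-6, 8]]
Verify stationarity: grad f(x*) = H x* + g = (0, 0).
Eigenvalues of H: 3.3153, 15.6847.
Both eigenvalues > 0, so H is positive definite -> x* is a strict local min.

min


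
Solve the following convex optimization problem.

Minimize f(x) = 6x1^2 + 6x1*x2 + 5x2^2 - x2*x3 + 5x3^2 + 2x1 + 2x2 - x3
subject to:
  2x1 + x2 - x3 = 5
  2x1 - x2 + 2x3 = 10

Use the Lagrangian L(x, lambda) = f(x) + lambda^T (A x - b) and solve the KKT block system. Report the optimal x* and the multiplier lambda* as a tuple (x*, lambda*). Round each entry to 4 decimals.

Form the Lagrangian:
  L(x, lambda) = (1/2) x^T Q x + c^T x + lambda^T (A x - b)
Stationarity (grad_x L = 0): Q x + c + A^T lambda = 0.
Primal feasibility: A x = b.

This gives the KKT block system:
  [ Q   A^T ] [ x     ]   [-c ]
  [ A    0  ] [ lambda ] = [ b ]

Solving the linear system:
  x*      = (3.6796, -2.0777, 0.2816)
  lambda* = (-9.932, -6.9126)
  f(x*)   = 60.8544

x* = (3.6796, -2.0777, 0.2816), lambda* = (-9.932, -6.9126)


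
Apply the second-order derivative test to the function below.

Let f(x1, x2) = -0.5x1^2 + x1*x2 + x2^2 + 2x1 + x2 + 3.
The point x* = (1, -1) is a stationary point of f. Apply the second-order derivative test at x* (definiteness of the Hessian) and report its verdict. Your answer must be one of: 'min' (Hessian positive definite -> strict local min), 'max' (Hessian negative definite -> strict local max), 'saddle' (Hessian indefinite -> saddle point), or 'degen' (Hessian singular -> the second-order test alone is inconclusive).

Compute the Hessian H = grad^2 f:
  H = [[-1, 1], [1, 2]]
Verify stationarity: grad f(x*) = H x* + g = (0, 0).
Eigenvalues of H: -1.3028, 2.3028.
Eigenvalues have mixed signs, so H is indefinite -> x* is a saddle point.

saddle


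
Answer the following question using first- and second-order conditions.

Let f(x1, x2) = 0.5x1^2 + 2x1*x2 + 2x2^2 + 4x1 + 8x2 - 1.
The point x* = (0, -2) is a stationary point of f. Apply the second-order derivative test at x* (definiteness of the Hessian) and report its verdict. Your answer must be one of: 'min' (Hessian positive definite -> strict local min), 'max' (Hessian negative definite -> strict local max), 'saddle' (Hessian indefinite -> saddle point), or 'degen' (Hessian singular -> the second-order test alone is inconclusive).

Compute the Hessian H = grad^2 f:
  H = [[1, 2], [2, 4]]
Verify stationarity: grad f(x*) = H x* + g = (0, 0).
Eigenvalues of H: 0, 5.
H has a zero eigenvalue (singular; positive semidefinite but not definite), so H is neither positive definite, negative definite, nor indefinite. The second-order test alone is inconclusive -> degen.
(Indeed, f is constant along the null direction of H through x*, so x* is not a strict local extremum.)

degen


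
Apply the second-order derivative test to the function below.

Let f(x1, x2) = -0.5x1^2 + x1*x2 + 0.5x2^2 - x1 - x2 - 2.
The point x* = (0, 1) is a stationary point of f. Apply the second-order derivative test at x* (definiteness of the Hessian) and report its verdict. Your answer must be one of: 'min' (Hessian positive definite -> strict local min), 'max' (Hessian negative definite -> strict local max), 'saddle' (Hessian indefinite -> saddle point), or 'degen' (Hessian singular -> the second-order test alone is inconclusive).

Compute the Hessian H = grad^2 f:
  H = [[-1, 1], [1, 1]]
Verify stationarity: grad f(x*) = H x* + g = (0, 0).
Eigenvalues of H: -1.4142, 1.4142.
Eigenvalues have mixed signs, so H is indefinite -> x* is a saddle point.

saddle


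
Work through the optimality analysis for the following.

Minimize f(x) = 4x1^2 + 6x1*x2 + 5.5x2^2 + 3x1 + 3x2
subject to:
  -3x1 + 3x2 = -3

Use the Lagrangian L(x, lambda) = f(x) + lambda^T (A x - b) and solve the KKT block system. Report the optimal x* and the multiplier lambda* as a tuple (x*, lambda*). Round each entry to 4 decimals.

Form the Lagrangian:
  L(x, lambda) = (1/2) x^T Q x + c^T x + lambda^T (A x - b)
Stationarity (grad_x L = 0): Q x + c + A^T lambda = 0.
Primal feasibility: A x = b.

This gives the KKT block system:
  [ Q   A^T ] [ x     ]   [-c ]
  [ A    0  ] [ lambda ] = [ b ]

Solving the linear system:
  x*      = (0.3548, -0.6452)
  lambda* = (0.6559)
  f(x*)   = 0.5484

x* = (0.3548, -0.6452), lambda* = (0.6559)


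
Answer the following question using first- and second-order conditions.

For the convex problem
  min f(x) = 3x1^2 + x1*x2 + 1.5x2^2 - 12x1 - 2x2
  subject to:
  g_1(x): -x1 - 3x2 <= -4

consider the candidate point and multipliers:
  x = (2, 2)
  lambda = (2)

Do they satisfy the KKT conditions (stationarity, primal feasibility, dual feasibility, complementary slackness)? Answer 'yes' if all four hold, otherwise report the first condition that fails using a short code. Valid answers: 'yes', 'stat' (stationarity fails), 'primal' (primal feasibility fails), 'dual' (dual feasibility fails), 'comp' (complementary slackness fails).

Gradient of f: grad f(x) = Q x + c = (2, 6)
Constraint values g_i(x) = a_i^T x - b_i:
  g_1((2, 2)) = -4
Stationarity residual: grad f(x) + sum_i lambda_i a_i = (0, 0)
  -> stationarity OK
Primal feasibility (all g_i <= 0): OK
Dual feasibility (all lambda_i >= 0): OK
Complementary slackness (lambda_i * g_i(x) = 0 for all i): FAILS

Verdict: the first failing condition is complementary_slackness -> comp.

comp


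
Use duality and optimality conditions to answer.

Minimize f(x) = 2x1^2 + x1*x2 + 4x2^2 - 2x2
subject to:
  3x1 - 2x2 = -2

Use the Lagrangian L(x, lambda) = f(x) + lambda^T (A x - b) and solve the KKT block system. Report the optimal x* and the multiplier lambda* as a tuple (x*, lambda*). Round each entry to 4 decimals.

Form the Lagrangian:
  L(x, lambda) = (1/2) x^T Q x + c^T x + lambda^T (A x - b)
Stationarity (grad_x L = 0): Q x + c + A^T lambda = 0.
Primal feasibility: A x = b.

This gives the KKT block system:
  [ Q   A^T ] [ x     ]   [-c ]
  [ A    0  ] [ lambda ] = [ b ]

Solving the linear system:
  x*      = (-0.4, 0.4)
  lambda* = (0.4)
  f(x*)   = 0

x* = (-0.4, 0.4), lambda* = (0.4)


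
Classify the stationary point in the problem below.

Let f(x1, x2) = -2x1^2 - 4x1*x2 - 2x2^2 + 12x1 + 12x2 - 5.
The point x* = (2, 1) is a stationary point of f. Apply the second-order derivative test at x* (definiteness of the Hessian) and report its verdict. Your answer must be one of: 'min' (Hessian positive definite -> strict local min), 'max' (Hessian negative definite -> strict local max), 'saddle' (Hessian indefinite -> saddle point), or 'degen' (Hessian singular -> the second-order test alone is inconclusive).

Compute the Hessian H = grad^2 f:
  H = [[-4, -4], [-4, -4]]
Verify stationarity: grad f(x*) = H x* + g = (0, 0).
Eigenvalues of H: -8, 0.
H has a zero eigenvalue (singular; negative semidefinite but not definite), so H is neither positive definite, negative definite, nor indefinite. The second-order test alone is inconclusive -> degen.
(Indeed, f is constant along the null direction of H through x*, so x* is not a strict local extremum.)

degen


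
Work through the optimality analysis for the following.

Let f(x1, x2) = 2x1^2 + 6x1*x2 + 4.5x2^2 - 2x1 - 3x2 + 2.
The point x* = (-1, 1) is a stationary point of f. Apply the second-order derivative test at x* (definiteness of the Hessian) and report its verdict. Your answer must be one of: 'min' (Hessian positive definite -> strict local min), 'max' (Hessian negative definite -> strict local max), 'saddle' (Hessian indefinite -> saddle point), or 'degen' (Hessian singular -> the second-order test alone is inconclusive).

Compute the Hessian H = grad^2 f:
  H = [[4, 6], [6, 9]]
Verify stationarity: grad f(x*) = H x* + g = (0, 0).
Eigenvalues of H: 0, 13.
H has a zero eigenvalue (singular; positive semidefinite but not definite), so H is neither positive definite, negative definite, nor indefinite. The second-order test alone is inconclusive -> degen.
(Indeed, f is constant along the null direction of H through x*, so x* is not a strict local extremum.)

degen


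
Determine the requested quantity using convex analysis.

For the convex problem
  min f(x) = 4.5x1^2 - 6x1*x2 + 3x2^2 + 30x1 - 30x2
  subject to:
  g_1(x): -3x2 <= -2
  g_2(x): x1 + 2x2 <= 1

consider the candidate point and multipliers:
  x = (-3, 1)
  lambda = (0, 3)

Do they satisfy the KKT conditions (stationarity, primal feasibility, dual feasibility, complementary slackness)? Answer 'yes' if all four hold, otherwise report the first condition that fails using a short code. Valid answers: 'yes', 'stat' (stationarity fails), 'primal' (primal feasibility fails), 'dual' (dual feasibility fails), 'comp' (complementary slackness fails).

Gradient of f: grad f(x) = Q x + c = (-3, -6)
Constraint values g_i(x) = a_i^T x - b_i:
  g_1((-3, 1)) = -1
  g_2((-3, 1)) = -2
Stationarity residual: grad f(x) + sum_i lambda_i a_i = (0, 0)
  -> stationarity OK
Primal feasibility (all g_i <= 0): OK
Dual feasibility (all lambda_i >= 0): OK
Complementary slackness (lambda_i * g_i(x) = 0 for all i): FAILS

Verdict: the first failing condition is complementary_slackness -> comp.

comp


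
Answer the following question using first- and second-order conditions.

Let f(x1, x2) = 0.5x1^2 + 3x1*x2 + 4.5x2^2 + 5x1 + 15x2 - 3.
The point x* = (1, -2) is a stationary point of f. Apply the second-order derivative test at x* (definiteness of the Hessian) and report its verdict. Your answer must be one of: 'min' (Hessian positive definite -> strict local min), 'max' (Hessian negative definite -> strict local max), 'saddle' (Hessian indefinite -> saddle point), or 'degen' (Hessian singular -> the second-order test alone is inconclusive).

Compute the Hessian H = grad^2 f:
  H = [[1, 3], [3, 9]]
Verify stationarity: grad f(x*) = H x* + g = (0, 0).
Eigenvalues of H: 0, 10.
H has a zero eigenvalue (singular; positive semidefinite but not definite), so H is neither positive definite, negative definite, nor indefinite. The second-order test alone is inconclusive -> degen.
(Indeed, f is constant along the null direction of H through x*, so x* is not a strict local extremum.)

degen


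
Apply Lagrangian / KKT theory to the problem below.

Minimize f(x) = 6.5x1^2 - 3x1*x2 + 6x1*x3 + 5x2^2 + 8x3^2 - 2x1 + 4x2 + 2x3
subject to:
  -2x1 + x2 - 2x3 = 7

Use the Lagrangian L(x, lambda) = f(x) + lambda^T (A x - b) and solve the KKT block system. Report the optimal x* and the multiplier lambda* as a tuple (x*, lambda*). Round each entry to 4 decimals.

Form the Lagrangian:
  L(x, lambda) = (1/2) x^T Q x + c^T x + lambda^T (A x - b)
Stationarity (grad_x L = 0): Q x + c + A^T lambda = 0.
Primal feasibility: A x = b.

This gives the KKT block system:
  [ Q   A^T ] [ x     ]   [-c ]
  [ A    0  ] [ lambda ] = [ b ]

Solving the linear system:
  x*      = (-1.4368, 0.8218, -1.6523)
  lambda* = (-16.5287)
  f(x*)   = 59.2787

x* = (-1.4368, 0.8218, -1.6523), lambda* = (-16.5287)


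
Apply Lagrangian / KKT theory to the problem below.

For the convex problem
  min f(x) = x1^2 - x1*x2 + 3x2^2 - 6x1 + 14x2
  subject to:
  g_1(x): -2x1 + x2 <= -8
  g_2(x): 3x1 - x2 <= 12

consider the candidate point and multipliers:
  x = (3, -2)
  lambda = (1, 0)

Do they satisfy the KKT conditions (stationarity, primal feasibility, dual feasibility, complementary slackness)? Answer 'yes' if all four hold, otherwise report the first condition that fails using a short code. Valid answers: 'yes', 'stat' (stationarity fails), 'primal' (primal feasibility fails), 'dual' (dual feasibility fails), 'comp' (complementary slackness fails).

Gradient of f: grad f(x) = Q x + c = (2, -1)
Constraint values g_i(x) = a_i^T x - b_i:
  g_1((3, -2)) = 0
  g_2((3, -2)) = -1
Stationarity residual: grad f(x) + sum_i lambda_i a_i = (0, 0)
  -> stationarity OK
Primal feasibility (all g_i <= 0): OK
Dual feasibility (all lambda_i >= 0): OK
Complementary slackness (lambda_i * g_i(x) = 0 for all i): OK

Verdict: yes, KKT holds.

yes


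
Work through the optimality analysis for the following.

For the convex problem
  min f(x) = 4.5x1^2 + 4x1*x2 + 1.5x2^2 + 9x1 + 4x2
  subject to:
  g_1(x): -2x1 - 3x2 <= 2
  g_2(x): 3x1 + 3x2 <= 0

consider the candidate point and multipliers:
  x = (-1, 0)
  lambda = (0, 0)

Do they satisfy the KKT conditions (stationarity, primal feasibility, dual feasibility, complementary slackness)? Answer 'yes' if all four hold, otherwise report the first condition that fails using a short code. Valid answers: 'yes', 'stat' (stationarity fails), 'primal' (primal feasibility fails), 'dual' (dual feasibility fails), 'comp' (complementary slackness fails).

Gradient of f: grad f(x) = Q x + c = (0, 0)
Constraint values g_i(x) = a_i^T x - b_i:
  g_1((-1, 0)) = 0
  g_2((-1, 0)) = -3
Stationarity residual: grad f(x) + sum_i lambda_i a_i = (0, 0)
  -> stationarity OK
Primal feasibility (all g_i <= 0): OK
Dual feasibility (all lambda_i >= 0): OK
Complementary slackness (lambda_i * g_i(x) = 0 for all i): OK

Verdict: yes, KKT holds.

yes


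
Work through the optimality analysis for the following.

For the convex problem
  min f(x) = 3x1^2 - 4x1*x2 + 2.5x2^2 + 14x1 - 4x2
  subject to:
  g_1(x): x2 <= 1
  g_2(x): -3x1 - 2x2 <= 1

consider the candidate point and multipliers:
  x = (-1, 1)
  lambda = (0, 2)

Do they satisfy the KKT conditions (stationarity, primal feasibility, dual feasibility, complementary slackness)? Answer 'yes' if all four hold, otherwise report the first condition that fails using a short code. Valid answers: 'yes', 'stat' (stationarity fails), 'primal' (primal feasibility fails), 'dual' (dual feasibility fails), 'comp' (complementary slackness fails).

Gradient of f: grad f(x) = Q x + c = (4, 5)
Constraint values g_i(x) = a_i^T x - b_i:
  g_1((-1, 1)) = 0
  g_2((-1, 1)) = 0
Stationarity residual: grad f(x) + sum_i lambda_i a_i = (-2, 1)
  -> stationarity FAILS
Primal feasibility (all g_i <= 0): OK
Dual feasibility (all lambda_i >= 0): OK
Complementary slackness (lambda_i * g_i(x) = 0 for all i): OK

Verdict: the first failing condition is stationarity -> stat.

stat


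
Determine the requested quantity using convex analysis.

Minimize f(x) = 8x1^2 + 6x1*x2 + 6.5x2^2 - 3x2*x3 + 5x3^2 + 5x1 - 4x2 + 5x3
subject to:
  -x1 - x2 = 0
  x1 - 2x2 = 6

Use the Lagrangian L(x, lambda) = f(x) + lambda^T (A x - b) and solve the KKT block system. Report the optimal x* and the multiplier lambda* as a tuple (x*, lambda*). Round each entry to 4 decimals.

Form the Lagrangian:
  L(x, lambda) = (1/2) x^T Q x + c^T x + lambda^T (A x - b)
Stationarity (grad_x L = 0): Q x + c + A^T lambda = 0.
Primal feasibility: A x = b.

This gives the KKT block system:
  [ Q   A^T ] [ x     ]   [-c ]
  [ A    0  ] [ lambda ] = [ b ]

Solving the linear system:
  x*      = (2, -2, -1.1)
  lambda* = (11.7667, -13.2333)
  f(x*)   = 45.95

x* = (2, -2, -1.1), lambda* = (11.7667, -13.2333)


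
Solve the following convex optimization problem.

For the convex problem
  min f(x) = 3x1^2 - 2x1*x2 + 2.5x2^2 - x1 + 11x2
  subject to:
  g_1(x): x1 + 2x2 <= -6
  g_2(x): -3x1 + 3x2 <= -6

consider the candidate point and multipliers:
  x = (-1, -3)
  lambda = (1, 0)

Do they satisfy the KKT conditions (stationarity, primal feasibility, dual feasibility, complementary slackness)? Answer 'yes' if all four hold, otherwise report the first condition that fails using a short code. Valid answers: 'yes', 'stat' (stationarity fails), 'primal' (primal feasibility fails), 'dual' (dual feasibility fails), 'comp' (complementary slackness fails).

Gradient of f: grad f(x) = Q x + c = (-1, -2)
Constraint values g_i(x) = a_i^T x - b_i:
  g_1((-1, -3)) = -1
  g_2((-1, -3)) = 0
Stationarity residual: grad f(x) + sum_i lambda_i a_i = (0, 0)
  -> stationarity OK
Primal feasibility (all g_i <= 0): OK
Dual feasibility (all lambda_i >= 0): OK
Complementary slackness (lambda_i * g_i(x) = 0 for all i): FAILS

Verdict: the first failing condition is complementary_slackness -> comp.

comp


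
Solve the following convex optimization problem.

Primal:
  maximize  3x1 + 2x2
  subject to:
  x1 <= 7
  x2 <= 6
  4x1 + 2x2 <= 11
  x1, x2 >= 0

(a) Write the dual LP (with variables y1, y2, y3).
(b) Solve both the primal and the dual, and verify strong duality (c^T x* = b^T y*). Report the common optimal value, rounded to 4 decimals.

The standard primal-dual pair for 'max c^T x s.t. A x <= b, x >= 0' is:
  Dual:  min b^T y  s.t.  A^T y >= c,  y >= 0.

So the dual LP is:
  minimize  7y1 + 6y2 + 11y3
  subject to:
    y1 + 4y3 >= 3
    y2 + 2y3 >= 2
    y1, y2, y3 >= 0

Solving the primal: x* = (0, 5.5).
  primal value c^T x* = 11.
Solving the dual: y* = (0, 0, 1).
  dual value b^T y* = 11.
Strong duality: c^T x* = b^T y*. Confirmed.

11


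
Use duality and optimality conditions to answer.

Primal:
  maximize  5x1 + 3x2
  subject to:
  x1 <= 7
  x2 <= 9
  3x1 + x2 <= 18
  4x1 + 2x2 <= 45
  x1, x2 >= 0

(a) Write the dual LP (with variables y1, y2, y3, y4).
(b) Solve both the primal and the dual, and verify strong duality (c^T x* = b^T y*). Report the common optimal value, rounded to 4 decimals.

The standard primal-dual pair for 'max c^T x s.t. A x <= b, x >= 0' is:
  Dual:  min b^T y  s.t.  A^T y >= c,  y >= 0.

So the dual LP is:
  minimize  7y1 + 9y2 + 18y3 + 45y4
  subject to:
    y1 + 3y3 + 4y4 >= 5
    y2 + y3 + 2y4 >= 3
    y1, y2, y3, y4 >= 0

Solving the primal: x* = (3, 9).
  primal value c^T x* = 42.
Solving the dual: y* = (0, 1.3333, 1.6667, 0).
  dual value b^T y* = 42.
Strong duality: c^T x* = b^T y*. Confirmed.

42


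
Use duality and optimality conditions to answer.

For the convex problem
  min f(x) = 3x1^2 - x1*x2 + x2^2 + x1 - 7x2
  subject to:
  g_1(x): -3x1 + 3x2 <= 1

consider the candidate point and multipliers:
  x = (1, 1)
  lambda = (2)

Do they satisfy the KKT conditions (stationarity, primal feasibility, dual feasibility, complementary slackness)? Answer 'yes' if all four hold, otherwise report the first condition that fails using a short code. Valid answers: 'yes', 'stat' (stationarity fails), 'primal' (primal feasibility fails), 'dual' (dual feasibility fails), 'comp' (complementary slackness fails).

Gradient of f: grad f(x) = Q x + c = (6, -6)
Constraint values g_i(x) = a_i^T x - b_i:
  g_1((1, 1)) = -1
Stationarity residual: grad f(x) + sum_i lambda_i a_i = (0, 0)
  -> stationarity OK
Primal feasibility (all g_i <= 0): OK
Dual feasibility (all lambda_i >= 0): OK
Complementary slackness (lambda_i * g_i(x) = 0 for all i): FAILS

Verdict: the first failing condition is complementary_slackness -> comp.

comp


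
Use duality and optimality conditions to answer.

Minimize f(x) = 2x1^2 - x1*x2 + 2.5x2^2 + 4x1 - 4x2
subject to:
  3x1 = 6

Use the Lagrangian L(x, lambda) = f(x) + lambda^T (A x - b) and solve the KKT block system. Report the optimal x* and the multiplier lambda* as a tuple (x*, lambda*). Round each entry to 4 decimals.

Form the Lagrangian:
  L(x, lambda) = (1/2) x^T Q x + c^T x + lambda^T (A x - b)
Stationarity (grad_x L = 0): Q x + c + A^T lambda = 0.
Primal feasibility: A x = b.

This gives the KKT block system:
  [ Q   A^T ] [ x     ]   [-c ]
  [ A    0  ] [ lambda ] = [ b ]

Solving the linear system:
  x*      = (2, 1.2)
  lambda* = (-3.6)
  f(x*)   = 12.4

x* = (2, 1.2), lambda* = (-3.6)


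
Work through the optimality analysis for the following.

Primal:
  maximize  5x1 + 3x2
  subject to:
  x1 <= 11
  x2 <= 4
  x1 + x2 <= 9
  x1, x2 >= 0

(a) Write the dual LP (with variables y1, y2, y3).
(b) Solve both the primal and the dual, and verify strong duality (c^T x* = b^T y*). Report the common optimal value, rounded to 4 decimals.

The standard primal-dual pair for 'max c^T x s.t. A x <= b, x >= 0' is:
  Dual:  min b^T y  s.t.  A^T y >= c,  y >= 0.

So the dual LP is:
  minimize  11y1 + 4y2 + 9y3
  subject to:
    y1 + y3 >= 5
    y2 + y3 >= 3
    y1, y2, y3 >= 0

Solving the primal: x* = (9, 0).
  primal value c^T x* = 45.
Solving the dual: y* = (0, 0, 5).
  dual value b^T y* = 45.
Strong duality: c^T x* = b^T y*. Confirmed.

45


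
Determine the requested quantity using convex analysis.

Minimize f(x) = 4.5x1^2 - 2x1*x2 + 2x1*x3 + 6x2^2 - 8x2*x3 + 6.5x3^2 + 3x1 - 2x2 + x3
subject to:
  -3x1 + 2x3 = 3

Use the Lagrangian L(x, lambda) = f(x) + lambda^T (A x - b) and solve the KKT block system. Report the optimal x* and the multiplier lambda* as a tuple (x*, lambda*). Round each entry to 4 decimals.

Form the Lagrangian:
  L(x, lambda) = (1/2) x^T Q x + c^T x + lambda^T (A x - b)
Stationarity (grad_x L = 0): Q x + c + A^T lambda = 0.
Primal feasibility: A x = b.

This gives the KKT block system:
  [ Q   A^T ] [ x     ]   [-c ]
  [ A    0  ] [ lambda ] = [ b ]

Solving the linear system:
  x*      = (-0.7313, 0.3134, 0.403)
  lambda* = (-1.1343)
  f(x*)   = 0.4925

x* = (-0.7313, 0.3134, 0.403), lambda* = (-1.1343)


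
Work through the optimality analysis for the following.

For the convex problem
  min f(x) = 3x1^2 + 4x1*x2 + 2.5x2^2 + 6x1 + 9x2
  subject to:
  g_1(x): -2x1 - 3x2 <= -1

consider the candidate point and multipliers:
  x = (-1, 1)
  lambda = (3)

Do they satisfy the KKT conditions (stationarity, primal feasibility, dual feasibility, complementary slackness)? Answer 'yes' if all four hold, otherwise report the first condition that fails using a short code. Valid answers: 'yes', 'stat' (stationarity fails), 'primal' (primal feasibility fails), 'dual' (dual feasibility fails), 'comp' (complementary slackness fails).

Gradient of f: grad f(x) = Q x + c = (4, 10)
Constraint values g_i(x) = a_i^T x - b_i:
  g_1((-1, 1)) = 0
Stationarity residual: grad f(x) + sum_i lambda_i a_i = (-2, 1)
  -> stationarity FAILS
Primal feasibility (all g_i <= 0): OK
Dual feasibility (all lambda_i >= 0): OK
Complementary slackness (lambda_i * g_i(x) = 0 for all i): OK

Verdict: the first failing condition is stationarity -> stat.

stat


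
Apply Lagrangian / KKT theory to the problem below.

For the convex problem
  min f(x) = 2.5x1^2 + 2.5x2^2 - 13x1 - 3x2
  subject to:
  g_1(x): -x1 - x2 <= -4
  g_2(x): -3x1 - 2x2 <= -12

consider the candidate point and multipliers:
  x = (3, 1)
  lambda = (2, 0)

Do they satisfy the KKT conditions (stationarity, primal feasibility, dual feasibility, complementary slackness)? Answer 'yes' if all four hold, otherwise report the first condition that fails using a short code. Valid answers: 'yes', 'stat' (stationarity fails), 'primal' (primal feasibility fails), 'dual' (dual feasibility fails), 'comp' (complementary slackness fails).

Gradient of f: grad f(x) = Q x + c = (2, 2)
Constraint values g_i(x) = a_i^T x - b_i:
  g_1((3, 1)) = 0
  g_2((3, 1)) = 1
Stationarity residual: grad f(x) + sum_i lambda_i a_i = (0, 0)
  -> stationarity OK
Primal feasibility (all g_i <= 0): FAILS
Dual feasibility (all lambda_i >= 0): OK
Complementary slackness (lambda_i * g_i(x) = 0 for all i): OK

Verdict: the first failing condition is primal_feasibility -> primal.

primal


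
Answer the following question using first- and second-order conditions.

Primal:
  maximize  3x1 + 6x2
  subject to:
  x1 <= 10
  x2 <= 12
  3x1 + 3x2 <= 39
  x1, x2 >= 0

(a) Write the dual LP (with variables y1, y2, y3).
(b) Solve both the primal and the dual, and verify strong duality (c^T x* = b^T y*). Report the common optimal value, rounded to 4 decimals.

The standard primal-dual pair for 'max c^T x s.t. A x <= b, x >= 0' is:
  Dual:  min b^T y  s.t.  A^T y >= c,  y >= 0.

So the dual LP is:
  minimize  10y1 + 12y2 + 39y3
  subject to:
    y1 + 3y3 >= 3
    y2 + 3y3 >= 6
    y1, y2, y3 >= 0

Solving the primal: x* = (1, 12).
  primal value c^T x* = 75.
Solving the dual: y* = (0, 3, 1).
  dual value b^T y* = 75.
Strong duality: c^T x* = b^T y*. Confirmed.

75


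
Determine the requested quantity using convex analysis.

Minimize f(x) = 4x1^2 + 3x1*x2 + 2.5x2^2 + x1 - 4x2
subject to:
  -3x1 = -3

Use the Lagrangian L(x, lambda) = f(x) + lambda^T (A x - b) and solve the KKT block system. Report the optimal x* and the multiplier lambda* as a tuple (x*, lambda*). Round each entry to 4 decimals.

Form the Lagrangian:
  L(x, lambda) = (1/2) x^T Q x + c^T x + lambda^T (A x - b)
Stationarity (grad_x L = 0): Q x + c + A^T lambda = 0.
Primal feasibility: A x = b.

This gives the KKT block system:
  [ Q   A^T ] [ x     ]   [-c ]
  [ A    0  ] [ lambda ] = [ b ]

Solving the linear system:
  x*      = (1, 0.2)
  lambda* = (3.2)
  f(x*)   = 4.9

x* = (1, 0.2), lambda* = (3.2)


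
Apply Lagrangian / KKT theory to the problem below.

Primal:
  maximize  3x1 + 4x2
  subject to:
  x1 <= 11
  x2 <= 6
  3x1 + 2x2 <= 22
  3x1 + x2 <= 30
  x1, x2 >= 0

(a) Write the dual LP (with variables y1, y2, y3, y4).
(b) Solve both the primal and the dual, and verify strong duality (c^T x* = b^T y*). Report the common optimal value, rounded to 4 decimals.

The standard primal-dual pair for 'max c^T x s.t. A x <= b, x >= 0' is:
  Dual:  min b^T y  s.t.  A^T y >= c,  y >= 0.

So the dual LP is:
  minimize  11y1 + 6y2 + 22y3 + 30y4
  subject to:
    y1 + 3y3 + 3y4 >= 3
    y2 + 2y3 + y4 >= 4
    y1, y2, y3, y4 >= 0

Solving the primal: x* = (3.3333, 6).
  primal value c^T x* = 34.
Solving the dual: y* = (0, 2, 1, 0).
  dual value b^T y* = 34.
Strong duality: c^T x* = b^T y*. Confirmed.

34


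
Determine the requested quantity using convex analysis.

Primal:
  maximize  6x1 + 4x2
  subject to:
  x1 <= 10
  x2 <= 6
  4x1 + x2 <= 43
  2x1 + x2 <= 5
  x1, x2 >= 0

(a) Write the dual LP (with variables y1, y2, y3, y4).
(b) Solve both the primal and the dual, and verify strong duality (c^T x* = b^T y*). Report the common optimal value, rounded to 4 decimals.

The standard primal-dual pair for 'max c^T x s.t. A x <= b, x >= 0' is:
  Dual:  min b^T y  s.t.  A^T y >= c,  y >= 0.

So the dual LP is:
  minimize  10y1 + 6y2 + 43y3 + 5y4
  subject to:
    y1 + 4y3 + 2y4 >= 6
    y2 + y3 + y4 >= 4
    y1, y2, y3, y4 >= 0

Solving the primal: x* = (0, 5).
  primal value c^T x* = 20.
Solving the dual: y* = (0, 0, 0, 4).
  dual value b^T y* = 20.
Strong duality: c^T x* = b^T y*. Confirmed.

20


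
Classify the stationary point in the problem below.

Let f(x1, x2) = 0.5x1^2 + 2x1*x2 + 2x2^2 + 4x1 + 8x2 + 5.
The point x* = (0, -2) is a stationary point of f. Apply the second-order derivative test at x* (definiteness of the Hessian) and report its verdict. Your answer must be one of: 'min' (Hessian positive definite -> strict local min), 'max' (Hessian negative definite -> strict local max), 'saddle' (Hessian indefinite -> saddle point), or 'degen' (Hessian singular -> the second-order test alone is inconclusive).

Compute the Hessian H = grad^2 f:
  H = [[1, 2], [2, 4]]
Verify stationarity: grad f(x*) = H x* + g = (0, 0).
Eigenvalues of H: 0, 5.
H has a zero eigenvalue (singular; positive semidefinite but not definite), so H is neither positive definite, negative definite, nor indefinite. The second-order test alone is inconclusive -> degen.
(Indeed, f is constant along the null direction of H through x*, so x* is not a strict local extremum.)

degen


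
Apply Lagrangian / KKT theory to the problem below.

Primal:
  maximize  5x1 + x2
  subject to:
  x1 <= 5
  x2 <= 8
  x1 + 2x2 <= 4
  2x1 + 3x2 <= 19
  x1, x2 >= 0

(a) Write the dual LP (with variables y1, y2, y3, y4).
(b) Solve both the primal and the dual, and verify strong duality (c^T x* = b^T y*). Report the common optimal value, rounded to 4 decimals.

The standard primal-dual pair for 'max c^T x s.t. A x <= b, x >= 0' is:
  Dual:  min b^T y  s.t.  A^T y >= c,  y >= 0.

So the dual LP is:
  minimize  5y1 + 8y2 + 4y3 + 19y4
  subject to:
    y1 + y3 + 2y4 >= 5
    y2 + 2y3 + 3y4 >= 1
    y1, y2, y3, y4 >= 0

Solving the primal: x* = (4, 0).
  primal value c^T x* = 20.
Solving the dual: y* = (0, 0, 5, 0).
  dual value b^T y* = 20.
Strong duality: c^T x* = b^T y*. Confirmed.

20


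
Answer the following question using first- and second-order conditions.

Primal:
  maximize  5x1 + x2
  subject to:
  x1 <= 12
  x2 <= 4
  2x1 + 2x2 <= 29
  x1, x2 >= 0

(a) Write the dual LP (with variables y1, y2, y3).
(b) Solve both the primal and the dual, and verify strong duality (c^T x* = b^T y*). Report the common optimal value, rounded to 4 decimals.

The standard primal-dual pair for 'max c^T x s.t. A x <= b, x >= 0' is:
  Dual:  min b^T y  s.t.  A^T y >= c,  y >= 0.

So the dual LP is:
  minimize  12y1 + 4y2 + 29y3
  subject to:
    y1 + 2y3 >= 5
    y2 + 2y3 >= 1
    y1, y2, y3 >= 0

Solving the primal: x* = (12, 2.5).
  primal value c^T x* = 62.5.
Solving the dual: y* = (4, 0, 0.5).
  dual value b^T y* = 62.5.
Strong duality: c^T x* = b^T y*. Confirmed.

62.5


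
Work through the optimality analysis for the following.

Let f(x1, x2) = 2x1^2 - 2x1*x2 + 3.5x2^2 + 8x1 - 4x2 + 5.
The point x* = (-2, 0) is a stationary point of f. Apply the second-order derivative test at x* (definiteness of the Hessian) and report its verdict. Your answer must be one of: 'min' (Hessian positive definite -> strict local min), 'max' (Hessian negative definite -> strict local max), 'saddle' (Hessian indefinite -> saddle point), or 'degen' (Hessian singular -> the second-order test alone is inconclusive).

Compute the Hessian H = grad^2 f:
  H = [[4, -2], [-2, 7]]
Verify stationarity: grad f(x*) = H x* + g = (0, 0).
Eigenvalues of H: 3, 8.
Both eigenvalues > 0, so H is positive definite -> x* is a strict local min.

min


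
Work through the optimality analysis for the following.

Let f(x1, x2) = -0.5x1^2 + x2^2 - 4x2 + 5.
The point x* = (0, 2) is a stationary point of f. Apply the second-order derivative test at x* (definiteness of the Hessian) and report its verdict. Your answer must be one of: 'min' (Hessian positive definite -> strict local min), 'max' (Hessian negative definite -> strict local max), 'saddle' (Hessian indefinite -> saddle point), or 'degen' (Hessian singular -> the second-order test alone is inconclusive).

Compute the Hessian H = grad^2 f:
  H = [[-1, 0], [0, 2]]
Verify stationarity: grad f(x*) = H x* + g = (0, 0).
Eigenvalues of H: -1, 2.
Eigenvalues have mixed signs, so H is indefinite -> x* is a saddle point.

saddle


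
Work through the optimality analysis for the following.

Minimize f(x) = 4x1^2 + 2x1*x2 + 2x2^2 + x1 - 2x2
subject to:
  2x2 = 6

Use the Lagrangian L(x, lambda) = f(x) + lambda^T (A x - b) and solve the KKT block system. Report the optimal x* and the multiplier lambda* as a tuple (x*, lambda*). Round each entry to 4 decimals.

Form the Lagrangian:
  L(x, lambda) = (1/2) x^T Q x + c^T x + lambda^T (A x - b)
Stationarity (grad_x L = 0): Q x + c + A^T lambda = 0.
Primal feasibility: A x = b.

This gives the KKT block system:
  [ Q   A^T ] [ x     ]   [-c ]
  [ A    0  ] [ lambda ] = [ b ]

Solving the linear system:
  x*      = (-0.875, 3)
  lambda* = (-4.125)
  f(x*)   = 8.9375

x* = (-0.875, 3), lambda* = (-4.125)


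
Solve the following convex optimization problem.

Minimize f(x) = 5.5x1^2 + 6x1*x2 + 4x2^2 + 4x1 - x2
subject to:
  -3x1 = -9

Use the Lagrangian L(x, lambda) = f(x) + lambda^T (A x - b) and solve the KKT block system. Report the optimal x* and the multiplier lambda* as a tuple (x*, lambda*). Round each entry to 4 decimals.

Form the Lagrangian:
  L(x, lambda) = (1/2) x^T Q x + c^T x + lambda^T (A x - b)
Stationarity (grad_x L = 0): Q x + c + A^T lambda = 0.
Primal feasibility: A x = b.

This gives the KKT block system:
  [ Q   A^T ] [ x     ]   [-c ]
  [ A    0  ] [ lambda ] = [ b ]

Solving the linear system:
  x*      = (3, -2.125)
  lambda* = (8.0833)
  f(x*)   = 43.4375

x* = (3, -2.125), lambda* = (8.0833)


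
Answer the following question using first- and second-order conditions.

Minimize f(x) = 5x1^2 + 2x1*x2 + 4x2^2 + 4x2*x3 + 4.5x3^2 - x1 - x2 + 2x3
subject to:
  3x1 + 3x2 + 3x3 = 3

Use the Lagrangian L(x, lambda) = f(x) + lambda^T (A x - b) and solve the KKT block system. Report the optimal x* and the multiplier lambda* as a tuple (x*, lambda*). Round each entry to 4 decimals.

Form the Lagrangian:
  L(x, lambda) = (1/2) x^T Q x + c^T x + lambda^T (A x - b)
Stationarity (grad_x L = 0): Q x + c + A^T lambda = 0.
Primal feasibility: A x = b.

This gives the KKT block system:
  [ Q   A^T ] [ x     ]   [-c ]
  [ A    0  ] [ lambda ] = [ b ]

Solving the linear system:
  x*      = (0.4262, 0.5574, 0.0164)
  lambda* = (-1.459)
  f(x*)   = 1.7131

x* = (0.4262, 0.5574, 0.0164), lambda* = (-1.459)


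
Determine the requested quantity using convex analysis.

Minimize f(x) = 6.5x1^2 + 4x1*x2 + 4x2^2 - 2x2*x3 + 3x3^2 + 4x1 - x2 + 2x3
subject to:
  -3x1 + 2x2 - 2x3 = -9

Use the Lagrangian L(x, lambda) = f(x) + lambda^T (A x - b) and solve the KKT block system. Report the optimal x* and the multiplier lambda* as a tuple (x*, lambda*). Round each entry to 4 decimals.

Form the Lagrangian:
  L(x, lambda) = (1/2) x^T Q x + c^T x + lambda^T (A x - b)
Stationarity (grad_x L = 0): Q x + c + A^T lambda = 0.
Primal feasibility: A x = b.

This gives the KKT block system:
  [ Q   A^T ] [ x     ]   [-c ]
  [ A    0  ] [ lambda ] = [ b ]

Solving the linear system:
  x*      = (1.3678, -1.6264, 0.8218)
  lambda* = (5.092)
  f(x*)   = 27.2845

x* = (1.3678, -1.6264, 0.8218), lambda* = (5.092)


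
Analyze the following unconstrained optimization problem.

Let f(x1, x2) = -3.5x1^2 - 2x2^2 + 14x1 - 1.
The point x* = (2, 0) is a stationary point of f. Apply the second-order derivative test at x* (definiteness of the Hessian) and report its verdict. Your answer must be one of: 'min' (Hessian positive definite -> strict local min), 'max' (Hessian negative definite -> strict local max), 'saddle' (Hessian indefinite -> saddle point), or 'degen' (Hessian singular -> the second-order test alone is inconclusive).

Compute the Hessian H = grad^2 f:
  H = [[-7, 0], [0, -4]]
Verify stationarity: grad f(x*) = H x* + g = (0, 0).
Eigenvalues of H: -7, -4.
Both eigenvalues < 0, so H is negative definite -> x* is a strict local max.

max


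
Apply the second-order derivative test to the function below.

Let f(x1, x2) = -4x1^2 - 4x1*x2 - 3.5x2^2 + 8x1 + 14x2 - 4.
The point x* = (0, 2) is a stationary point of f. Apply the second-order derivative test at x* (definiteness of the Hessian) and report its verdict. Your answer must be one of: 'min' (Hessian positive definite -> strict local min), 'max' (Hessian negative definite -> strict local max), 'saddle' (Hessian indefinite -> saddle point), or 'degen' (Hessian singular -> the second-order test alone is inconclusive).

Compute the Hessian H = grad^2 f:
  H = [[-8, -4], [-4, -7]]
Verify stationarity: grad f(x*) = H x* + g = (0, 0).
Eigenvalues of H: -11.5311, -3.4689.
Both eigenvalues < 0, so H is negative definite -> x* is a strict local max.

max


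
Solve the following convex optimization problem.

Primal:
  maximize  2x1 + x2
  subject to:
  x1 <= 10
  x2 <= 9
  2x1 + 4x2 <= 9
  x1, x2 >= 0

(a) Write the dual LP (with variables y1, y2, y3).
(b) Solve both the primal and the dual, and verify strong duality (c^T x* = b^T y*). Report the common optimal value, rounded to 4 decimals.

The standard primal-dual pair for 'max c^T x s.t. A x <= b, x >= 0' is:
  Dual:  min b^T y  s.t.  A^T y >= c,  y >= 0.

So the dual LP is:
  minimize  10y1 + 9y2 + 9y3
  subject to:
    y1 + 2y3 >= 2
    y2 + 4y3 >= 1
    y1, y2, y3 >= 0

Solving the primal: x* = (4.5, 0).
  primal value c^T x* = 9.
Solving the dual: y* = (0, 0, 1).
  dual value b^T y* = 9.
Strong duality: c^T x* = b^T y*. Confirmed.

9


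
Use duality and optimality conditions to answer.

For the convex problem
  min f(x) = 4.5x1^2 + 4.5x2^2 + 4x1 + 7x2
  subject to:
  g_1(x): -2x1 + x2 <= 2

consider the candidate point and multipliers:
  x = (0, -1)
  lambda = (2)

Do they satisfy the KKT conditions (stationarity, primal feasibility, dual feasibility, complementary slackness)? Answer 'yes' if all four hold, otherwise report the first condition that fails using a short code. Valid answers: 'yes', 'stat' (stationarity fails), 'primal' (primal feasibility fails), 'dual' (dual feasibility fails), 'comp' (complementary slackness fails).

Gradient of f: grad f(x) = Q x + c = (4, -2)
Constraint values g_i(x) = a_i^T x - b_i:
  g_1((0, -1)) = -3
Stationarity residual: grad f(x) + sum_i lambda_i a_i = (0, 0)
  -> stationarity OK
Primal feasibility (all g_i <= 0): OK
Dual feasibility (all lambda_i >= 0): OK
Complementary slackness (lambda_i * g_i(x) = 0 for all i): FAILS

Verdict: the first failing condition is complementary_slackness -> comp.

comp


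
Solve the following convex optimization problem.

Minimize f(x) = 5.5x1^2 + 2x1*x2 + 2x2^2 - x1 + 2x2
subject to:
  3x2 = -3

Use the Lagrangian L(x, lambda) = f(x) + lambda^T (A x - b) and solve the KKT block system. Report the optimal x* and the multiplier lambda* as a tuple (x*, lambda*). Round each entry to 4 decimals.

Form the Lagrangian:
  L(x, lambda) = (1/2) x^T Q x + c^T x + lambda^T (A x - b)
Stationarity (grad_x L = 0): Q x + c + A^T lambda = 0.
Primal feasibility: A x = b.

This gives the KKT block system:
  [ Q   A^T ] [ x     ]   [-c ]
  [ A    0  ] [ lambda ] = [ b ]

Solving the linear system:
  x*      = (0.2727, -1)
  lambda* = (0.4848)
  f(x*)   = -0.4091

x* = (0.2727, -1), lambda* = (0.4848)


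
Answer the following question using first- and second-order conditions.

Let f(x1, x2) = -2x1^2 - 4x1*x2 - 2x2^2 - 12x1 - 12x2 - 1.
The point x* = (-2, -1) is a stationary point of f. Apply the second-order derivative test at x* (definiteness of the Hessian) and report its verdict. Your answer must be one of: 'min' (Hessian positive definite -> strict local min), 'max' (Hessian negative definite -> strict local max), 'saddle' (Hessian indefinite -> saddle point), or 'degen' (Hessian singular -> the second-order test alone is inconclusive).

Compute the Hessian H = grad^2 f:
  H = [[-4, -4], [-4, -4]]
Verify stationarity: grad f(x*) = H x* + g = (0, 0).
Eigenvalues of H: -8, 0.
H has a zero eigenvalue (singular; negative semidefinite but not definite), so H is neither positive definite, negative definite, nor indefinite. The second-order test alone is inconclusive -> degen.
(Indeed, f is constant along the null direction of H through x*, so x* is not a strict local extremum.)

degen
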